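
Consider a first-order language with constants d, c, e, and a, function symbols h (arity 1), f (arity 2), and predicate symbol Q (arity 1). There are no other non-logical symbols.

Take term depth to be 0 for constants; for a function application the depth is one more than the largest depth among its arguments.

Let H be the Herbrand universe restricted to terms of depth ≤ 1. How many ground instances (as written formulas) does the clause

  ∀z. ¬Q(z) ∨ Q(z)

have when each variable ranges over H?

Ground terms of depth ≤ 1:
  Let N_k = |{terms of depth ≤ k}|. Then N_0 = 4 and N_k = 4 + N_{k-1} + N_{k-1}^2 for k ≥ 1 (one summand per function symbol, arity giving the exponent).
  N_0 = 4
  N_1 = 4 + 4 + 4^2 = 24
So there are 24 ground terms available for substitution.
There is 1 variable to instantiate (z),  occurring in at least one literal, so different choices give different ground instances.
Number of ground instances = 24.

24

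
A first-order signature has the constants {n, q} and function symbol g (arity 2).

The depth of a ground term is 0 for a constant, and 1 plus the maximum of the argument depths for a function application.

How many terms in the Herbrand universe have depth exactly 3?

1408

Let N_k = |{terms of depth ≤ k}|. Then N_0 = 2 and N_k = 2 + N_{k-1}^2 for k ≥ 1 (one summand per function symbol, arity giving the exponent).
N_0 = 2
N_1 = 2 + 2^2 = 6
N_2 = 2 + 6^2 = 38
N_3 = 2 + 38^2 = 1446
Terms of depth exactly 3: N_3 − N_2 = 1446 − 38 = 1408.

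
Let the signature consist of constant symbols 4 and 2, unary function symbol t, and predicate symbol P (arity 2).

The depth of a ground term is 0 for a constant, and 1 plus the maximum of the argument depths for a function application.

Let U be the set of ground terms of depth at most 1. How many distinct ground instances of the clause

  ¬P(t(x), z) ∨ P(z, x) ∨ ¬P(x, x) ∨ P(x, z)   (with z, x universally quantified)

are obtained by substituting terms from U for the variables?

16

Ground terms of depth ≤ 1:
  Count level by level. With function symbols t/1, the terms of depth ≤ k are the 2 constants together with each function applied to depth-≤(k−1) tuples, so N_k = 2 + N_{k-1}.
  N_0 = 2
  N_1 = 2 + 2 = 4
So there are 4 ground terms available for substitution.
The body mentions every one of the 2 quantified variables; since ground terms form a free algebra, no two substitutions collapse to the same formula.
Number of ground instances = 4^2 = 16.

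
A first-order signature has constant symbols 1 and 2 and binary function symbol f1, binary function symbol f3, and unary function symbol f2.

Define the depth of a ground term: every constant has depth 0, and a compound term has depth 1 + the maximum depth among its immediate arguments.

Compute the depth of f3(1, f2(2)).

2

depth(f2(2)) = 1 + depth(2) = 1 + 0 = 1
depth(f3(1, f2(2))) = 1 + max(0, 1) = 2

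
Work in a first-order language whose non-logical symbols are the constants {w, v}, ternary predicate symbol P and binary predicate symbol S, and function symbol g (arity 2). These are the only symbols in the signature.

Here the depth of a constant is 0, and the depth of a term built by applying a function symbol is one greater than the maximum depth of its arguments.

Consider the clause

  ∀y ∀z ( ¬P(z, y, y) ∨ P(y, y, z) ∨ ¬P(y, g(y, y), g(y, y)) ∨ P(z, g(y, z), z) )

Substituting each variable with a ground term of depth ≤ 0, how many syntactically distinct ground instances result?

Ground terms of depth ≤ 0:
  If N_k denotes the number of depth-≤k ground terms, the 2 constants give N_0 = 2, and each function symbol of arity r contributes N_{k-1}^r new terms at level k: N_k = 2 + N_{k-1}^2.
  N_0 = 2
  Explicitly: w, v.
So there are 2 ground terms available for substitution.
The body mentions every one of the 2 quantified variables; since ground terms form a free algebra, no two substitutions collapse to the same formula.
Number of ground instances = 2^2 = 4.

4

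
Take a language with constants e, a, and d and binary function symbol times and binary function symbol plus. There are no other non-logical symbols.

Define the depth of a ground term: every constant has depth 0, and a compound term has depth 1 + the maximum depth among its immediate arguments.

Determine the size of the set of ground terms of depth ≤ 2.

885

Count level by level. With function symbols times/2, plus/2, the terms of depth ≤ k are the 3 constants together with each function applied to depth-≤(k−1) tuples, so N_k = 3 + N_{k-1}^2 + N_{k-1}^2.
N_0 = 3
N_1 = 3 + 3^2 + 3^2 = 21
N_2 = 3 + 21^2 + 21^2 = 885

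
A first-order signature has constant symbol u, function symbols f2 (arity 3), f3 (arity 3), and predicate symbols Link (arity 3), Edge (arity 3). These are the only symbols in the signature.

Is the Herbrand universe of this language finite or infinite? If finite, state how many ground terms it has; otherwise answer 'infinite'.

infinite

The signature has at least one function symbol (f2, arity 3) and at least one constant (u).
Iterating f2 gives infinitely many distinct ground terms: u, f2(u, u, u), f2(f2(u, u, u), f2(u, u, u), f2(u, u, u)), ...
So the Herbrand universe is infinite.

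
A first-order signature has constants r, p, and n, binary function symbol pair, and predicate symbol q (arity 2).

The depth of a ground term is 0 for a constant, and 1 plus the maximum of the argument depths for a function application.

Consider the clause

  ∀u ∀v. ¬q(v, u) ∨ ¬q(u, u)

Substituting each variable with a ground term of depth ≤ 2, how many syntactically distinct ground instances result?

Ground terms of depth ≤ 2:
  If N_k denotes the number of depth-≤k ground terms, the 3 constants give N_0 = 3, and each function symbol of arity r contributes N_{k-1}^r new terms at level k: N_k = 3 + N_{k-1}^2.
  N_0 = 3
  N_1 = 3 + 3^2 = 12
  N_2 = 3 + 12^2 = 147
So there are 147 ground terms available for substitution.
Each of u, v ranges independently over the available ground terms, and distinct assignments produce distinct instances.
Number of ground instances = 147^2 = 21609.

21609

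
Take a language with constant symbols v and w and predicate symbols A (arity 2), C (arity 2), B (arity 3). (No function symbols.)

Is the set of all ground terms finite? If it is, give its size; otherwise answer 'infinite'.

2

There are no function symbols, so every ground term is one of the 2 constants.
The Herbrand universe is {v, w}, which is finite with 2 elements.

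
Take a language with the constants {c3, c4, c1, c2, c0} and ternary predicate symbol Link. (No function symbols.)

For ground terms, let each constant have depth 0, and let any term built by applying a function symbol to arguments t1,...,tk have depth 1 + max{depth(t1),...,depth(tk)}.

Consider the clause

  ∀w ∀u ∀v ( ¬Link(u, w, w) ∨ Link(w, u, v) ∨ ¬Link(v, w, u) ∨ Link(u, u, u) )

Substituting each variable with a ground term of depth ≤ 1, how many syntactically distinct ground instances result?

Ground terms of depth ≤ 1:
  With no function symbols every ground term is a constant, so there are exactly 5 ground terms at every depth bound.
  N_0 = 5
  N_1 = 5
  Explicitly: c3, c4, c1, c2, c0.
So there are 5 ground terms available for substitution.
The body mentions every one of the 3 quantified variables; since ground terms form a free algebra, no two substitutions collapse to the same formula.
Number of ground instances = 5^3 = 125.

125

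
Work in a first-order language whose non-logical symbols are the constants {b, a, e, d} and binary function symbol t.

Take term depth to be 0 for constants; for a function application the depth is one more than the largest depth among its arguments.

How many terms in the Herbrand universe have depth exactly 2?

Count level by level. With function symbols t/2, the terms of depth ≤ k are the 4 constants together with each function applied to depth-≤(k−1) tuples, so N_k = 4 + N_{k-1}^2.
N_0 = 4
N_1 = 4 + 4^2 = 20
N_2 = 4 + 20^2 = 404
Terms of depth exactly 2: N_2 − N_1 = 404 − 20 = 384.

384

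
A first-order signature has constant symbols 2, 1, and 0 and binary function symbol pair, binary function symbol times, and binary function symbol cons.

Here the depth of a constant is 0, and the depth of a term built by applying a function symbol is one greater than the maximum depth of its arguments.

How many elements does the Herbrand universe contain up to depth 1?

Let N_k count ground terms of depth at most k. Each non-constant term of depth ≤ k is some function symbol applied to depth-≤(k−1) arguments, giving N_k = 3 + N_{k-1}^2 + N_{k-1}^2 + N_{k-1}^2.
N_0 = 3
N_1 = 3 + 3^2 + 3^2 + 3^2 = 30

30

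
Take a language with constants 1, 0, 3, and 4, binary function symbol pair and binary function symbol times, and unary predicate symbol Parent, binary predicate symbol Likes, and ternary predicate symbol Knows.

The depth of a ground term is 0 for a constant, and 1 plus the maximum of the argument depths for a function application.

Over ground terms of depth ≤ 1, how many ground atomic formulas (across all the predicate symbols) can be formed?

47988

First count ground terms of depth ≤ 1.
Let N_k = |{terms of depth ≤ k}|. Then N_0 = 4 and N_k = 4 + N_{k-1}^2 + N_{k-1}^2 for k ≥ 1 (one summand per function symbol, arity giving the exponent).
N_0 = 4
N_1 = 4 + 4^2 + 4^2 = 36
So |H| = 36.
For each predicate symbol, the number of ground atoms is |H| raised to its arity; summing:
  Parent: 36;  Likes: 36^2 = 1296;  Knows: 36^3 = 46656
Total ground atoms: 36 + 1296 + 46656 = 47988.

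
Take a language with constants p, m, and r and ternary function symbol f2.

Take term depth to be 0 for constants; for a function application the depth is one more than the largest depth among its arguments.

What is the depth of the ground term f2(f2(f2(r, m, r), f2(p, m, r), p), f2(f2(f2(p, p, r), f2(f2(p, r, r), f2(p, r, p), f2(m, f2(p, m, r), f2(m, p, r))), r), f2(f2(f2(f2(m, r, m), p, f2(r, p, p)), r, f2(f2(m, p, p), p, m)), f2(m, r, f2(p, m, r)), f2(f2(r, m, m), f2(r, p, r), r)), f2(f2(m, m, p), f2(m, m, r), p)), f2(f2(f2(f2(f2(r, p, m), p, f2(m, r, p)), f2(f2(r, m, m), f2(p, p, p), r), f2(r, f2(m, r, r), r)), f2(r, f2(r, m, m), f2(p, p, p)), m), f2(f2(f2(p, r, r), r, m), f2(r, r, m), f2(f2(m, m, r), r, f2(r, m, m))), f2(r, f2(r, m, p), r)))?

depth(f2(r, m, r)) = 1 + max(0, 0, 0) = 1
depth(f2(p, m, r)) = 1 + max(0, 0, 0) = 1
depth(f2(f2(r, m, r), f2(p, m, r), p)) = 1 + max(1, 1, 0) = 2
depth(f2(p, p, r)) = 1 + max(0, 0, 0) = 1
depth(f2(p, r, r)) = 1 + max(0, 0, 0) = 1
depth(f2(p, r, p)) = 1 + max(0, 0, 0) = 1
depth(f2(m, p, r)) = 1 + max(0, 0, 0) = 1
depth(f2(m, f2(p, m, r), f2(m, p, r))) = 1 + max(0, 1, 1) = 2
depth(f2(f2(p, r, r), f2(p, r, p), f2(m, f2(p, m, r), f2(m, p, r)))) = 1 + max(1, 1, 2) = 3
depth(f2(f2(p, p, r), f2(f2(p, r, r), f2(p, r, p), f2(m, f2(p, m, r), f2(m, p, r))), r)) = 1 + max(1, 3, 0) = 4
depth(f2(m, r, m)) = 1 + max(0, 0, 0) = 1
depth(f2(r, p, p)) = 1 + max(0, 0, 0) = 1
depth(f2(f2(m, r, m), p, f2(r, p, p))) = 1 + max(1, 0, 1) = 2
depth(f2(m, p, p)) = 1 + max(0, 0, 0) = 1
depth(f2(f2(m, p, p), p, m)) = 1 + max(1, 0, 0) = 2
depth(f2(f2(f2(m, r, m), p, f2(r, p, p)), r, f2(f2(m, p, p), p, m))) = 1 + max(2, 0, 2) = 3
depth(f2(m, r, f2(p, m, r))) = 1 + max(0, 0, 1) = 2
depth(f2(r, m, m)) = 1 + max(0, 0, 0) = 1
depth(f2(r, p, r)) = 1 + max(0, 0, 0) = 1
depth(f2(f2(r, m, m), f2(r, p, r), r)) = 1 + max(1, 1, 0) = 2
depth(f2(f2(f2(f2(m, r, m), p, f2(r, p, p)), r, f2(f2(m, p, p), p, m)), f2(m, r, f2(p, m, r)), f2(f2(r, m, m), f2(r, p, r), r))) = 1 + max(3, 2, 2) = 4
depth(f2(m, m, p)) = 1 + max(0, 0, 0) = 1
depth(f2(m, m, r)) = 1 + max(0, 0, 0) = 1
depth(f2(f2(m, m, p), f2(m, m, r), p)) = 1 + max(1, 1, 0) = 2
depth(f2(f2(f2(p, p, r), f2(f2(p, r, r), f2(p, r, p), f2(m, f2(p, m, r), f2(m, p, r))), r), f2(f2(f2(f2(m, r, m), p, f2(r, p, p)), r, f2(f2(m, p, p), p, m)), f2(m, r, f2(p, m, r)), f2(f2(r, m, m), f2(r, p, r), r)), f2(f2(m, m, p), f2(m, m, r), p))) = 1 + max(4, 4, 2) = 5
depth(f2(r, p, m)) = 1 + max(0, 0, 0) = 1
depth(f2(m, r, p)) = 1 + max(0, 0, 0) = 1
depth(f2(f2(r, p, m), p, f2(m, r, p))) = 1 + max(1, 0, 1) = 2
depth(f2(p, p, p)) = 1 + max(0, 0, 0) = 1
depth(f2(f2(r, m, m), f2(p, p, p), r)) = 1 + max(1, 1, 0) = 2
depth(f2(m, r, r)) = 1 + max(0, 0, 0) = 1
depth(f2(r, f2(m, r, r), r)) = 1 + max(0, 1, 0) = 2
depth(f2(f2(f2(r, p, m), p, f2(m, r, p)), f2(f2(r, m, m), f2(p, p, p), r), f2(r, f2(m, r, r), r))) = 1 + max(2, 2, 2) = 3
depth(f2(r, f2(r, m, m), f2(p, p, p))) = 1 + max(0, 1, 1) = 2
depth(f2(f2(f2(f2(r, p, m), p, f2(m, r, p)), f2(f2(r, m, m), f2(p, p, p), r), f2(r, f2(m, r, r), r)), f2(r, f2(r, m, m), f2(p, p, p)), m)) = 1 + max(3, 2, 0) = 4
depth(f2(f2(p, r, r), r, m)) = 1 + max(1, 0, 0) = 2
depth(f2(r, r, m)) = 1 + max(0, 0, 0) = 1
depth(f2(f2(m, m, r), r, f2(r, m, m))) = 1 + max(1, 0, 1) = 2
depth(f2(f2(f2(p, r, r), r, m), f2(r, r, m), f2(f2(m, m, r), r, f2(r, m, m)))) = 1 + max(2, 1, 2) = 3
depth(f2(r, m, p)) = 1 + max(0, 0, 0) = 1
depth(f2(r, f2(r, m, p), r)) = 1 + max(0, 1, 0) = 2
depth(f2(f2(f2(f2(f2(r, p, m), p, f2(m, r, p)), f2(f2(r, m, m), f2(p, p, p), r), f2(r, f2(m, r, r), r)), f2(r, f2(r, m, m), f2(p, p, p)), m), f2(f2(f2(p, r, r), r, m), f2(r, r, m), f2(f2(m, m, r), r, f2(r, m, m))), f2(r, f2(r, m, p), r))) = 1 + max(4, 3, 2) = 5
depth(f2(f2(f2(r, m, r), f2(p, m, r), p), f2(f2(f2(p, p, r), f2(f2(p, r, r), f2(p, r, p), f2(m, f2(p, m, r), f2(m, p, r))), r), f2(f2(f2(f2(m, r, m), p, f2(r, p, p)), r, f2(f2(m, p, p), p, m)), f2(m, r, f2(p, m, r)), f2(f2(r, m, m), f2(r, p, r), r)), f2(f2(m, m, p), f2(m, m, r), p)), f2(f2(f2(f2(f2(r, p, m), p, f2(m, r, p)), f2(f2(r, m, m), f2(p, p, p), r), f2(r, f2(m, r, r), r)), f2(r, f2(r, m, m), f2(p, p, p)), m), f2(f2(f2(p, r, r), r, m), f2(r, r, m), f2(f2(m, m, r), r, f2(r, m, m))), f2(r, f2(r, m, p), r)))) = 1 + max(2, 5, 5) = 6

6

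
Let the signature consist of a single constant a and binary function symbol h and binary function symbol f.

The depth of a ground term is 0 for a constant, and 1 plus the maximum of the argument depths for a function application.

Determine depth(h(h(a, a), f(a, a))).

depth(h(a, a)) = 1 + max(0, 0) = 1
depth(f(a, a)) = 1 + max(0, 0) = 1
depth(h(h(a, a), f(a, a))) = 1 + max(1, 1) = 2

2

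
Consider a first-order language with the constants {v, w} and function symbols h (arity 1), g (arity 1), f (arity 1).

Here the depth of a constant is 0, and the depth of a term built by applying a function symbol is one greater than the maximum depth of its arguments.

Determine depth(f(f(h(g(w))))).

4

depth(g(w)) = 1 + depth(w) = 1 + 0 = 1
depth(h(g(w))) = 1 + depth(g(w)) = 1 + 1 = 2
depth(f(h(g(w)))) = 1 + depth(h(g(w))) = 1 + 2 = 3
depth(f(f(h(g(w))))) = 1 + depth(f(h(g(w)))) = 1 + 3 = 4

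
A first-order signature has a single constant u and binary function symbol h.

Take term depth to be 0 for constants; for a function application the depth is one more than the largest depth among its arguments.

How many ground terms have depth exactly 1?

Count level by level. With function symbols h/2, the terms of depth ≤ k are the 1 constant together with each function applied to depth-≤(k−1) tuples, so N_k = 1 + N_{k-1}^2.
N_0 = 1
N_1 = 1 + 1^2 = 2
Terms of depth exactly 1: N_1 − N_0 = 2 − 1 = 1.

1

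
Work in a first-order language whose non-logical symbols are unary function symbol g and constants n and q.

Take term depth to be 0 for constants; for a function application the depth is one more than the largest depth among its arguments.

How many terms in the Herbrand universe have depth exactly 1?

Write N_k for the number of ground terms of depth ≤ k. A term of depth ≤ k is either a constant or a function symbol applied to arguments of depth ≤ k−1, so N_k = 2 + N_{k-1}.
N_0 = 2
N_1 = 2 + 2 = 4
Terms of depth exactly 1: N_1 − N_0 = 4 − 2 = 2.

2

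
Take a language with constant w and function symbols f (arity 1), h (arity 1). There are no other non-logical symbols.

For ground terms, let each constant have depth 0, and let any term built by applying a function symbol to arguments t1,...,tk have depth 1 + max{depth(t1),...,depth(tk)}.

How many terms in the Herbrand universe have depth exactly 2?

4

Count level by level. With function symbols f/1, h/1, the terms of depth ≤ k are the 1 constant together with each function applied to depth-≤(k−1) tuples, so N_k = 1 + N_{k-1} + N_{k-1}.
N_0 = 1
N_1 = 1 + 1 + 1 = 3
N_2 = 1 + 3 + 3 = 7
Terms of depth exactly 2: N_2 − N_1 = 7 − 3 = 4.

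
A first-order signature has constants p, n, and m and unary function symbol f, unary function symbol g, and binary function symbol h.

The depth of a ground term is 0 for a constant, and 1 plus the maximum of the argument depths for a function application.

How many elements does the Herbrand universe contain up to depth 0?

3

Let N_k count ground terms of depth at most k. Each non-constant term of depth ≤ k is some function symbol applied to depth-≤(k−1) arguments, giving N_k = 3 + N_{k-1} + N_{k-1} + N_{k-1}^2.
N_0 = 3
Explicitly: p, n, m.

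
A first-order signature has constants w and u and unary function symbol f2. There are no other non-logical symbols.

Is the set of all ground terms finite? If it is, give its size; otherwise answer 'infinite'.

infinite

The signature has at least one function symbol (f2, arity 1) and at least one constant (w).
Iterating f2 gives infinitely many distinct ground terms: w, f2(w), f2(f2(w)), ...
So the Herbrand universe is infinite.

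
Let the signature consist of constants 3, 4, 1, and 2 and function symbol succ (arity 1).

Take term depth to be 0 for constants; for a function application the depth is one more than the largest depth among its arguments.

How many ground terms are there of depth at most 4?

20

Let N_k count ground terms of depth at most k. Each non-constant term of depth ≤ k is some function symbol applied to depth-≤(k−1) arguments, giving N_k = 4 + N_{k-1}.
N_0 = 4
N_1 = 4 + 4 = 8
N_2 = 4 + 8 = 12
N_3 = 4 + 12 = 16
N_4 = 4 + 16 = 20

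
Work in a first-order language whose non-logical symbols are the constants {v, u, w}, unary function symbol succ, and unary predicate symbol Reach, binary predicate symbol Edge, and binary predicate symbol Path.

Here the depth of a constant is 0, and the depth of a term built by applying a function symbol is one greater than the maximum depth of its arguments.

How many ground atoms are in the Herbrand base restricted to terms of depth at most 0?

21

First count ground terms of depth ≤ 0.
Let N_k count ground terms of depth at most k. Each non-constant term of depth ≤ k is some function symbol applied to depth-≤(k−1) arguments, giving N_k = 3 + N_{k-1}.
N_0 = 3
So |H| = 3.
For each predicate symbol, the number of ground atoms is |H| raised to its arity; summing:
  Reach: 3;  Edge: 3^2 = 9;  Path: 3^2 = 9
Total ground atoms: 3 + 9 + 9 = 21.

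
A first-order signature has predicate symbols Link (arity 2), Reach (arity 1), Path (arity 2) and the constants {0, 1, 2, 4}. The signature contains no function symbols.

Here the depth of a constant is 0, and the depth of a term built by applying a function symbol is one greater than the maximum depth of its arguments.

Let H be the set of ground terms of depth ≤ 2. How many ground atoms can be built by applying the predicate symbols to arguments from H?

First count ground terms of depth ≤ 2.
With no function symbols every ground term is a constant, so there are exactly 4 ground terms at every depth bound.
N_0 = 4
N_1 = 4
N_2 = 4
So |H| = 4.
For each predicate symbol, the number of ground atoms is |H| raised to its arity; summing:
  Link: 4^2 = 16;  Reach: 4;  Path: 4^2 = 16
Total ground atoms: 16 + 4 + 16 = 36.

36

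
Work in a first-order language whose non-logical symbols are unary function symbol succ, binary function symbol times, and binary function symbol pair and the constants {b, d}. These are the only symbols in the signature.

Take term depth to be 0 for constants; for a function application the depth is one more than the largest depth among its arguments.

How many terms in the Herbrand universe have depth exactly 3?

182410

Count level by level. With function symbols succ/1, times/2, pair/2, the terms of depth ≤ k are the 2 constants together with each function applied to depth-≤(k−1) tuples, so N_k = 2 + N_{k-1} + N_{k-1}^2 + N_{k-1}^2.
N_0 = 2
N_1 = 2 + 2 + 2^2 + 2^2 = 12
N_2 = 2 + 12 + 12^2 + 12^2 = 302
N_3 = 2 + 302 + 302^2 + 302^2 = 182712
Terms of depth exactly 3: N_3 − N_2 = 182712 − 302 = 182410.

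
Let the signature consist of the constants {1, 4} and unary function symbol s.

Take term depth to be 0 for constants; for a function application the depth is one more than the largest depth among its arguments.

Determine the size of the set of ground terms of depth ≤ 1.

4

If N_k denotes the number of depth-≤k ground terms, the 2 constants give N_0 = 2, and each function symbol of arity r contributes N_{k-1}^r new terms at level k: N_k = 2 + N_{k-1}.
N_0 = 2
N_1 = 2 + 2 = 4
Explicitly: 1, 4, s(1), s(4).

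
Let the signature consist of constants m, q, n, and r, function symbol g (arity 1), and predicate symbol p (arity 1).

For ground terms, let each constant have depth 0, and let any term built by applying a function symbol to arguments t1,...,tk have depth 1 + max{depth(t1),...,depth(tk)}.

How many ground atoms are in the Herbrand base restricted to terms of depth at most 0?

First count ground terms of depth ≤ 0.
Let N_k = |{terms of depth ≤ k}|. Then N_0 = 4 and N_k = 4 + N_{k-1} for k ≥ 1 (one summand per function symbol, arity giving the exponent).
N_0 = 4
So |H| = 4.
Ground atoms are formed by filling each argument slot of a predicate with a term from H, so an r-ary predicate gives |H|^r atoms:
  p: 4
Total ground atoms: 4.

4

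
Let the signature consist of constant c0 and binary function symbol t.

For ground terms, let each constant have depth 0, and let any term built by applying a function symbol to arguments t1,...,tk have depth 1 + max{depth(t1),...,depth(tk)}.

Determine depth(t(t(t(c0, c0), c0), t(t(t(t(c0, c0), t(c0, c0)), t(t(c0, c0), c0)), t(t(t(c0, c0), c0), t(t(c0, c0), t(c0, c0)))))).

depth(t(c0, c0)) = 1 + max(0, 0) = 1
depth(t(t(c0, c0), c0)) = 1 + max(1, 0) = 2
depth(t(t(c0, c0), t(c0, c0))) = 1 + max(1, 1) = 2
depth(t(t(t(c0, c0), t(c0, c0)), t(t(c0, c0), c0))) = 1 + max(2, 2) = 3
depth(t(t(t(c0, c0), c0), t(t(c0, c0), t(c0, c0)))) = 1 + max(2, 2) = 3
depth(t(t(t(t(c0, c0), t(c0, c0)), t(t(c0, c0), c0)), t(t(t(c0, c0), c0), t(t(c0, c0), t(c0, c0))))) = 1 + max(3, 3) = 4
depth(t(t(t(c0, c0), c0), t(t(t(t(c0, c0), t(c0, c0)), t(t(c0, c0), c0)), t(t(t(c0, c0), c0), t(t(c0, c0), t(c0, c0)))))) = 1 + max(2, 4) = 5

5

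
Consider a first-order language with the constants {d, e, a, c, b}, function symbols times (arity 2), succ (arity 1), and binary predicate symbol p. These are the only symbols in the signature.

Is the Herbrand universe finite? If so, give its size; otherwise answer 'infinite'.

infinite

The signature has at least one function symbol (times, arity 2) and at least one constant (d).
Iterating times gives infinitely many distinct ground terms: d, times(d, d), times(times(d, d), times(d, d)), ...
So the Herbrand universe is infinite.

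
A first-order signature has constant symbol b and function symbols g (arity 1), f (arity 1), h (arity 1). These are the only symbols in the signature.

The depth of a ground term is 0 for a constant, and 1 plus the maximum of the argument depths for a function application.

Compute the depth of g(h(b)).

2

depth(h(b)) = 1 + depth(b) = 1 + 0 = 1
depth(g(h(b))) = 1 + depth(h(b)) = 1 + 1 = 2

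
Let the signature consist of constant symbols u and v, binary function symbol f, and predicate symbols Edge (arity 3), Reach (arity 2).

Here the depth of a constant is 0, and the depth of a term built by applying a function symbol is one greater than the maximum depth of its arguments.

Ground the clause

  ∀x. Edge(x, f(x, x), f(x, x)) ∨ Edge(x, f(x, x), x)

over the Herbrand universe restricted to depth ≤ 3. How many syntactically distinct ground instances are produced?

1446

Ground terms of depth ≤ 3:
  Write N_k for the number of ground terms of depth ≤ k. A term of depth ≤ k is either a constant or a function symbol applied to arguments of depth ≤ k−1, so N_k = 2 + N_{k-1}^2.
  N_0 = 2
  N_1 = 2 + 2^2 = 6
  N_2 = 2 + 6^2 = 38
  N_3 = 2 + 38^2 = 1446
So there are 1446 ground terms available for substitution.
The body mentions the single quantified variable x; since ground terms form a free algebra, no two substitutions collapse to the same formula.
Number of ground instances = 1446.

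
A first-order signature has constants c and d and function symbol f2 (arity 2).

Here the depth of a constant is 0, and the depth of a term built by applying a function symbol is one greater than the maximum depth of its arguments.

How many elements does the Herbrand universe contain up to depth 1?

6

Let N_k = |{terms of depth ≤ k}|. Then N_0 = 2 and N_k = 2 + N_{k-1}^2 for k ≥ 1 (one summand per function symbol, arity giving the exponent).
N_0 = 2
N_1 = 2 + 2^2 = 6
Explicitly: c, d, f2(c, c), f2(c, d), f2(d, c), f2(d, d).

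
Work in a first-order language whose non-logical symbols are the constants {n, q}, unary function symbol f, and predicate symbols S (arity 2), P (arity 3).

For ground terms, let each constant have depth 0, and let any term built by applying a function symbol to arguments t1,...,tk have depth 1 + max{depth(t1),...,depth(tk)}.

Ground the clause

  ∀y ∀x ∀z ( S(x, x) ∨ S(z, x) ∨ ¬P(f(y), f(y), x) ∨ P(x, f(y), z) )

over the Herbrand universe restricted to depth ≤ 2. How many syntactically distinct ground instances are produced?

216

Ground terms of depth ≤ 2:
  Let N_k count ground terms of depth at most k. Each non-constant term of depth ≤ k is some function symbol applied to depth-≤(k−1) arguments, giving N_k = 2 + N_{k-1}.
  N_0 = 2
  N_1 = 2 + 2 = 4
  N_2 = 2 + 4 = 6
So there are 6 ground terms available for substitution.
The body mentions every one of the 3 quantified variables; since ground terms form a free algebra, no two substitutions collapse to the same formula.
Number of ground instances = 6^3 = 216.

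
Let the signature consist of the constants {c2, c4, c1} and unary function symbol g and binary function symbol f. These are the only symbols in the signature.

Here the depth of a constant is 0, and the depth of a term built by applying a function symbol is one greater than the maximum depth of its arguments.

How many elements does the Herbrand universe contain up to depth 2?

243

Write N_k for the number of ground terms of depth ≤ k. A term of depth ≤ k is either a constant or a function symbol applied to arguments of depth ≤ k−1, so N_k = 3 + N_{k-1} + N_{k-1}^2.
N_0 = 3
N_1 = 3 + 3 + 3^2 = 15
N_2 = 3 + 15 + 15^2 = 243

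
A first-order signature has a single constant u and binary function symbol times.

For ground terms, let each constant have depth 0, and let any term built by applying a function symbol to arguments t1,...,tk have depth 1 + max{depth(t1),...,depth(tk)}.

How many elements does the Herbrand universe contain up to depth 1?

2

Let N_k = |{terms of depth ≤ k}|. Then N_0 = 1 and N_k = 1 + N_{k-1}^2 for k ≥ 1 (one summand per function symbol, arity giving the exponent).
N_0 = 1
N_1 = 1 + 1^2 = 2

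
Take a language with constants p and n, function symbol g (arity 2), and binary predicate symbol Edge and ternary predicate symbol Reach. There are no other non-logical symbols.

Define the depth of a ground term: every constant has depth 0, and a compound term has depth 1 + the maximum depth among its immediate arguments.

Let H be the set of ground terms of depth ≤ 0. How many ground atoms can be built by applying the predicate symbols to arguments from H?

12

First count ground terms of depth ≤ 0.
Let N_k count ground terms of depth at most k. Each non-constant term of depth ≤ k is some function symbol applied to depth-≤(k−1) arguments, giving N_k = 2 + N_{k-1}^2.
N_0 = 2
Explicitly: p, n.
So |H| = 2.
A ground atom is a predicate applied to a tuple of terms from H, so the count is the sum over predicates of |H|^arity:
  Edge: 2^2 = 4;  Reach: 2^3 = 8
Total ground atoms: 4 + 8 = 12.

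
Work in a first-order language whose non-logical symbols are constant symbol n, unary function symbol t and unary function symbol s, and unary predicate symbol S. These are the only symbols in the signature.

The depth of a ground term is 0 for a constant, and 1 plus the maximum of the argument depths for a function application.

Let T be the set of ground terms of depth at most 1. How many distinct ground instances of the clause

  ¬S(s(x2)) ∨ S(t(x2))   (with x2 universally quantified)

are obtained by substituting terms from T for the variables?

Ground terms of depth ≤ 1:
  Count level by level. With function symbols t/1, s/1, the terms of depth ≤ k are the 1 constant together with each function applied to depth-≤(k−1) tuples, so N_k = 1 + N_{k-1} + N_{k-1}.
  N_0 = 1
  N_1 = 1 + 1 + 1 = 3
  Explicitly: n, t(n), s(n).
So there are 3 ground terms available for substitution.
There is 1 variable to instantiate (x2),  occurring in at least one literal, so different choices give different ground instances.
Number of ground instances = 3.

3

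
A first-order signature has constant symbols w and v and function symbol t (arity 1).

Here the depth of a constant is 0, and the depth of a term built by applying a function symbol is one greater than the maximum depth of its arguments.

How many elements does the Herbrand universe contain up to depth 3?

Write N_k for the number of ground terms of depth ≤ k. A term of depth ≤ k is either a constant or a function symbol applied to arguments of depth ≤ k−1, so N_k = 2 + N_{k-1}.
N_0 = 2
N_1 = 2 + 2 = 4
N_2 = 2 + 4 = 6
N_3 = 2 + 6 = 8

8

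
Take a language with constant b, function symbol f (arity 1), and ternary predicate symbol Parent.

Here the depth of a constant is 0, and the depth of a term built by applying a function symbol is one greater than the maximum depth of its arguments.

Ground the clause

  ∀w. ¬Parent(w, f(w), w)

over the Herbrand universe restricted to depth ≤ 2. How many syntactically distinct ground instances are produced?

3

Ground terms of depth ≤ 2:
  Count level by level. With function symbols f/1, the terms of depth ≤ k are the 1 constant together with each function applied to depth-≤(k−1) tuples, so N_k = 1 + N_{k-1}.
  N_0 = 1
  N_1 = 1 + 1 = 2
  N_2 = 1 + 2 = 3
So there are 3 ground terms available for substitution.
The variable w ranges independently over the available ground terms, and distinct assignments produce distinct instances.
Number of ground instances = 3.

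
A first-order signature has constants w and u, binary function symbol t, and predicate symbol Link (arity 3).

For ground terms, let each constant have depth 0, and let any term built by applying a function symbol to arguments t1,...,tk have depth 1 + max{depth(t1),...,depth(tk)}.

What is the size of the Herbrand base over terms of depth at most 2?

First count ground terms of depth ≤ 2.
Write N_k for the number of ground terms of depth ≤ k. A term of depth ≤ k is either a constant or a function symbol applied to arguments of depth ≤ k−1, so N_k = 2 + N_{k-1}^2.
N_0 = 2
N_1 = 2 + 2^2 = 6
N_2 = 2 + 6^2 = 38
So |H| = 38.
Ground atoms are formed by filling each argument slot of a predicate with a term from H, so an r-ary predicate gives |H|^r atoms:
  Link: 38^3 = 54872
Total ground atoms: 54872.

54872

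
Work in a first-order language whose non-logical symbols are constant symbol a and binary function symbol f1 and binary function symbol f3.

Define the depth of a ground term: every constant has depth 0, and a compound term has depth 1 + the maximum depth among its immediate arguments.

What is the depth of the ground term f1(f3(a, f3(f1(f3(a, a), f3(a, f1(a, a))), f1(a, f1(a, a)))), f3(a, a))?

6

depth(f3(a, a)) = 1 + max(0, 0) = 1
depth(f1(a, a)) = 1 + max(0, 0) = 1
depth(f3(a, f1(a, a))) = 1 + max(0, 1) = 2
depth(f1(f3(a, a), f3(a, f1(a, a)))) = 1 + max(1, 2) = 3
depth(f1(a, f1(a, a))) = 1 + max(0, 1) = 2
depth(f3(f1(f3(a, a), f3(a, f1(a, a))), f1(a, f1(a, a)))) = 1 + max(3, 2) = 4
depth(f3(a, f3(f1(f3(a, a), f3(a, f1(a, a))), f1(a, f1(a, a))))) = 1 + max(0, 4) = 5
depth(f1(f3(a, f3(f1(f3(a, a), f3(a, f1(a, a))), f1(a, f1(a, a)))), f3(a, a))) = 1 + max(5, 1) = 6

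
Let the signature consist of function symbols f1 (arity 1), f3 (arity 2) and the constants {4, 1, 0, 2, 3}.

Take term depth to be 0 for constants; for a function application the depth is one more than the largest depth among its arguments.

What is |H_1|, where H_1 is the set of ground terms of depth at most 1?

Write N_k for the number of ground terms of depth ≤ k. A term of depth ≤ k is either a constant or a function symbol applied to arguments of depth ≤ k−1, so N_k = 5 + N_{k-1} + N_{k-1}^2.
N_0 = 5
N_1 = 5 + 5 + 5^2 = 35

35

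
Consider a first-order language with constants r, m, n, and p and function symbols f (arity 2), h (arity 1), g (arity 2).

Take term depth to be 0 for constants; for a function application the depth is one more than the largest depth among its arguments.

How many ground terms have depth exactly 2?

3204

If N_k denotes the number of depth-≤k ground terms, the 4 constants give N_0 = 4, and each function symbol of arity r contributes N_{k-1}^r new terms at level k: N_k = 4 + N_{k-1}^2 + N_{k-1} + N_{k-1}^2.
N_0 = 4
N_1 = 4 + 4^2 + 4 + 4^2 = 40
N_2 = 4 + 40^2 + 40 + 40^2 = 3244
Terms of depth exactly 2: N_2 − N_1 = 3244 − 40 = 3204.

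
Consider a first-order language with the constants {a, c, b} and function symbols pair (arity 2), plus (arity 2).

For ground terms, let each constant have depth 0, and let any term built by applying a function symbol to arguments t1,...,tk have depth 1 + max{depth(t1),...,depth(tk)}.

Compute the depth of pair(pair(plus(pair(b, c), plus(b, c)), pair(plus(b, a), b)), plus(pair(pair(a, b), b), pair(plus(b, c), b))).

depth(pair(b, c)) = 1 + max(0, 0) = 1
depth(plus(b, c)) = 1 + max(0, 0) = 1
depth(plus(pair(b, c), plus(b, c))) = 1 + max(1, 1) = 2
depth(plus(b, a)) = 1 + max(0, 0) = 1
depth(pair(plus(b, a), b)) = 1 + max(1, 0) = 2
depth(pair(plus(pair(b, c), plus(b, c)), pair(plus(b, a), b))) = 1 + max(2, 2) = 3
depth(pair(a, b)) = 1 + max(0, 0) = 1
depth(pair(pair(a, b), b)) = 1 + max(1, 0) = 2
depth(pair(plus(b, c), b)) = 1 + max(1, 0) = 2
depth(plus(pair(pair(a, b), b), pair(plus(b, c), b))) = 1 + max(2, 2) = 3
depth(pair(pair(plus(pair(b, c), plus(b, c)), pair(plus(b, a), b)), plus(pair(pair(a, b), b), pair(plus(b, c), b)))) = 1 + max(3, 3) = 4

4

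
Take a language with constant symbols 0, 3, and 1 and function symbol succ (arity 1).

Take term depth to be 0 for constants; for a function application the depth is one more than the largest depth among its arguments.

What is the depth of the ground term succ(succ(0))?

2

depth(succ(0)) = 1 + depth(0) = 1 + 0 = 1
depth(succ(succ(0))) = 1 + depth(succ(0)) = 1 + 1 = 2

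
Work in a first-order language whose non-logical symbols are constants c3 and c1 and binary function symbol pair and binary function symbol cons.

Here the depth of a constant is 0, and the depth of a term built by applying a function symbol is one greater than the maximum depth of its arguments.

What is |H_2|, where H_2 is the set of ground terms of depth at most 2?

202

Let N_k = |{terms of depth ≤ k}|. Then N_0 = 2 and N_k = 2 + N_{k-1}^2 + N_{k-1}^2 for k ≥ 1 (one summand per function symbol, arity giving the exponent).
N_0 = 2
N_1 = 2 + 2^2 + 2^2 = 10
N_2 = 2 + 10^2 + 10^2 = 202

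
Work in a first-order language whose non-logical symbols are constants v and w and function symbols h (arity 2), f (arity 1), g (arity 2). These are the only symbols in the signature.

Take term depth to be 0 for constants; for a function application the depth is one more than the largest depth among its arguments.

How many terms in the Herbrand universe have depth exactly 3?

182410

If N_k denotes the number of depth-≤k ground terms, the 2 constants give N_0 = 2, and each function symbol of arity r contributes N_{k-1}^r new terms at level k: N_k = 2 + N_{k-1}^2 + N_{k-1} + N_{k-1}^2.
N_0 = 2
N_1 = 2 + 2^2 + 2 + 2^2 = 12
N_2 = 2 + 12^2 + 12 + 12^2 = 302
N_3 = 2 + 302^2 + 302 + 302^2 = 182712
Terms of depth exactly 3: N_3 − N_2 = 182712 − 302 = 182410.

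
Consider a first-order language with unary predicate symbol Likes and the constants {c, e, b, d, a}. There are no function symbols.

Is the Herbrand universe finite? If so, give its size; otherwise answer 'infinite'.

There are no function symbols, so every ground term is one of the 5 constants.
The Herbrand universe is {c, e, b, d, a}, which is finite with 5 elements.

5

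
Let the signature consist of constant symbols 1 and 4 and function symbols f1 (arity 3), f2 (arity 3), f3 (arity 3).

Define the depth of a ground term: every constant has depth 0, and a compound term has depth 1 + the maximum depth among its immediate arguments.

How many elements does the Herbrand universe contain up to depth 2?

52730

Let N_k = |{terms of depth ≤ k}|. Then N_0 = 2 and N_k = 2 + N_{k-1}^3 + N_{k-1}^3 + N_{k-1}^3 for k ≥ 1 (one summand per function symbol, arity giving the exponent).
N_0 = 2
N_1 = 2 + 2^3 + 2^3 + 2^3 = 26
N_2 = 2 + 26^3 + 26^3 + 26^3 = 52730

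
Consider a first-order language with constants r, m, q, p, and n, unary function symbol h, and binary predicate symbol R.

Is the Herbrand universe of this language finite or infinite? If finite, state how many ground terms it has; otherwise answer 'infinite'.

The signature has at least one function symbol (h, arity 1) and at least one constant (r).
Iterating h gives infinitely many distinct ground terms: r, h(r), h(h(r)), ...
So the Herbrand universe is infinite.

infinite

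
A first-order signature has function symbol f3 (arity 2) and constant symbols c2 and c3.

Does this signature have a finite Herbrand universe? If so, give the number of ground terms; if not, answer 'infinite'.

infinite

The signature has at least one function symbol (f3, arity 2) and at least one constant (c2).
Iterating f3 gives infinitely many distinct ground terms: c2, f3(c2, c2), f3(f3(c2, c2), f3(c2, c2)), ...
So the Herbrand universe is infinite.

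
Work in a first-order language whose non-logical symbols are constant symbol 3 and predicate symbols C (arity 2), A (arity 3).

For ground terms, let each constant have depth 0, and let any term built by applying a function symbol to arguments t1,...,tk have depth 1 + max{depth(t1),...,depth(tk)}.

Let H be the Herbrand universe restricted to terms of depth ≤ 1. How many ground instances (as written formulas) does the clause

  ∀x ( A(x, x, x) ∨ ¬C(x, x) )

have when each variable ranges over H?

1

Ground terms of depth ≤ 1:
  With no function symbols every ground term is a constant, so there is exactly 1 ground term at every depth bound.
  N_0 = 1
  N_1 = 1
So there is exactly 1 ground term available for substitution.
The body mentions the single quantified variable x; since ground terms form a free algebra, no two substitutions collapse to the same formula.
Number of ground instances = 1.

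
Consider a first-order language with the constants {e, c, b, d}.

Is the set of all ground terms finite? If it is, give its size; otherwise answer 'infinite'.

4

There are no function symbols, so every ground term is one of the 4 constants.
The Herbrand universe is {e, c, b, d}, which is finite with 4 elements.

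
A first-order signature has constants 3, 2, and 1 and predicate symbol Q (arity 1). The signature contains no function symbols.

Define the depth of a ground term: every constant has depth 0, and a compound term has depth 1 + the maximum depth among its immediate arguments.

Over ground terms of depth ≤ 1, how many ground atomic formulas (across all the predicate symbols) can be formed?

3

First count ground terms of depth ≤ 1.
With no function symbols every ground term is a constant, so there are exactly 3 ground terms at every depth bound.
N_0 = 3
N_1 = 3
Explicitly: 3, 2, 1.
So |H| = 3.
Each predicate of arity r yields |H|^r ground atoms (one per choice of an r-tuple from H):
  Q: 3
Total ground atoms: 3.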